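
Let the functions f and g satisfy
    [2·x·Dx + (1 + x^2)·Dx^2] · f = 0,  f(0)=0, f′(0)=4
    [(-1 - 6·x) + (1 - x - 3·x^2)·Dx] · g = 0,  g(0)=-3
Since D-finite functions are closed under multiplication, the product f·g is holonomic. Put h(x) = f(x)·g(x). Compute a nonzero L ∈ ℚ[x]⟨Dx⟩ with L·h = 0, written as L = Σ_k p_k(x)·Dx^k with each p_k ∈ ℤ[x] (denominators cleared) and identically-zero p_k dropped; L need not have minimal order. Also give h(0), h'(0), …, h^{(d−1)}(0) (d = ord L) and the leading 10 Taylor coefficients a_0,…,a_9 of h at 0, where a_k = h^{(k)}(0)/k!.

f: a_k = 0, 4, 0, -4/3, 0, 4/5, 0, -4/7, 0, 4/9, …
g: a_k = -3, -3, -12, -21, -57, -120, -291, -651, -1524, -3477, …
Sym-product of L_f,L_g gives L₀ (≤ ord 2).
L = (6 + 2·x + 18·x^2) + (2 + 10·x + 4·x^2 + 18·x^3)·Dx + (-1 + x + 2·x^2 + x^3 + 3·x^4)·Dx^2  (order 2).
h: a_k = 0, -12, -12, -44, -80, -1072/5, -2272/5, -38356/35, -86068/35, -603548/105, …
ICs: h(0) = 0, h′(0) = -12.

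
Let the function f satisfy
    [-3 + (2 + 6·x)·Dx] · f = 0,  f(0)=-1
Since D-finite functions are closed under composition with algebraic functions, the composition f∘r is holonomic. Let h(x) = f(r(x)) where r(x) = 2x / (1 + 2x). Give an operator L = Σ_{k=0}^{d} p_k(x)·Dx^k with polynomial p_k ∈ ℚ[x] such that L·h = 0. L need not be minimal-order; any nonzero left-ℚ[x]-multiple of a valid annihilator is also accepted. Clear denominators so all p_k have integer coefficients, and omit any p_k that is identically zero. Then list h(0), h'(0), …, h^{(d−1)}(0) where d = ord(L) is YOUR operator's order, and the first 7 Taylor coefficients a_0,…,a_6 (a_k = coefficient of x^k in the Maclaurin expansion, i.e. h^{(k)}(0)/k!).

L = -3 + (1 + 10·x + 16·x^2)·Dx  (order 1).
h: a_k = -1, -3, 21/2, -87/2, 1677/8, -9069/8, 106305/16, …
ICs: h(0) = -1.

f: a_k = -1, -3/2, 9/8, -27/16, 405/128, -1701/256, 15309/1024, …
L₀ from L_f via x↦r, Dx↦r'^{-1}Dx.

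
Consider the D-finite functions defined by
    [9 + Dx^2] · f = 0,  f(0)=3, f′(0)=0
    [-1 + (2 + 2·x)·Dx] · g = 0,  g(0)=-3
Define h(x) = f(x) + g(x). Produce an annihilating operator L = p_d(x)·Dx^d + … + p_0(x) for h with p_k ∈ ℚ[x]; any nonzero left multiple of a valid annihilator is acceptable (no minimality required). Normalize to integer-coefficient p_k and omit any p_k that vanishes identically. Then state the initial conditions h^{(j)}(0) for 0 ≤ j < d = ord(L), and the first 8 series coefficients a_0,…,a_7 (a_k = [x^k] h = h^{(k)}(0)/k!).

f: a_k = 3, 0, -27/2, 0, 81/8, 0, -243/80, 0, …
g: a_k = -3, -3/2, 3/8, -3/16, 15/128, -21/256, 63/1024, -99/2048, …
Weyl lclm of L_f,L_g ⇒ L₀ (ord ≤ 3).
L = (-351 - 648·x - 324·x^2) + (630 + 1926·x + 1944·x^2 + 648·x^3)·Dx + (-39 - 72·x - 36·x^2)·Dx^2 + (70 + 214·x + 216·x^2 + 72·x^3)·Dx^3  (order 3).
h: a_k = 0, -3/2, -105/8, -3/16, 1311/128, -21/256, -15237/5120, -99/2048, …
ICs: h(0) = 0, h′(0) = -3/2, h′′(0) = -105/4.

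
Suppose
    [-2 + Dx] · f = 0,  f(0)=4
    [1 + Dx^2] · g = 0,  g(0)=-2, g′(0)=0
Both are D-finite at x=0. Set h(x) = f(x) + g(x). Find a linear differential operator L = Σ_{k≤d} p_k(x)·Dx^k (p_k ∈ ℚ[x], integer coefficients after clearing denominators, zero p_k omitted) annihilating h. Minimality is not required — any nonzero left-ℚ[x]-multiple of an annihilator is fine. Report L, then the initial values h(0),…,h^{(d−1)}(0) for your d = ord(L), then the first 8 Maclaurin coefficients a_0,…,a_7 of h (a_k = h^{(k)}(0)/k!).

L = -2 + Dx - 2·Dx^2 + Dx^3  (order 3).
h: a_k = 2, 8, 9, 16/3, 31/12, 16/15, 43/120, 32/315, …
ICs: h(0) = 2, h′(0) = 8, h′′(0) = 18.

f: a_k = 4, 8, 8, 16/3, 8/3, 16/15, 16/45, 32/315, …
g: a_k = -2, 0, 1, 0, -1/12, 0, 1/360, 0, …
h₀=f+g: left-lcm gives L₀, ord ≤ 3.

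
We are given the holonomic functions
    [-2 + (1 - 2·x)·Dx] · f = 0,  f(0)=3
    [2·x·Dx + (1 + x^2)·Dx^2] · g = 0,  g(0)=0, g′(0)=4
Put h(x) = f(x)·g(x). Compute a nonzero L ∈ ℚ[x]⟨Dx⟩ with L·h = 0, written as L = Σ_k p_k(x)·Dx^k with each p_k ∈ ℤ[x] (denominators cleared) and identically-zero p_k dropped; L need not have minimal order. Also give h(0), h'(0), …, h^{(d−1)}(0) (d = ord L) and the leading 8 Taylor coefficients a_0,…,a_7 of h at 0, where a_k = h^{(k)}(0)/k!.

L = 4·x + (4 - 2·x + 8·x^2)·Dx + (-1 + 2·x - x^2 + 2·x^3)·Dx^2  (order 2).
h: a_k = 0, 12, 24, 44, 88, 892/5, 1784/5, 24916/35, …
ICs: h(0) = 0, h′(0) = 12.

f: a_k = 3, 6, 12, 24, 48, 96, 192, 384, …
g: a_k = 0, 4, 0, -4/3, 0, 4/5, 0, -4/7, …
Product ⇒ symmetric product L₀, ord ≤ 2.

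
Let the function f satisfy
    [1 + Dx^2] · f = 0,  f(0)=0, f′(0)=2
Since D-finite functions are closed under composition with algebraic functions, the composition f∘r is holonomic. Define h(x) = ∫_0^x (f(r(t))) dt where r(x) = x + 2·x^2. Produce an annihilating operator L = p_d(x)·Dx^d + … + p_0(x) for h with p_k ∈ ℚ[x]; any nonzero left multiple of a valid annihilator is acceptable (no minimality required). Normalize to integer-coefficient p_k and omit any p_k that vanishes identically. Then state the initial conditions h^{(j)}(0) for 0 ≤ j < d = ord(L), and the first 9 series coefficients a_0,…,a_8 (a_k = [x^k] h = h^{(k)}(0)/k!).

L = (1 + 12·x + 48·x^2 + 64·x^3)·Dx - 4·Dx^2 + (1 + 4·x)·Dx^3  (order 3).
h: a_k = 0, 0, 1, 4/3, -1/12, -2/5, -239/360, -5/14, 1679/20160, …
ICs: h(0) = 0, h′(0) = 0, h′′(0) = 2.

f: a_k = 0, 2, 0, -1/3, 0, 1/60, 0, -1/2520, 0, …
f∘r: x↦r, Dx↦Dx/r' in L_f ⇒ L₀.
Integrate: L := L₀·Dx.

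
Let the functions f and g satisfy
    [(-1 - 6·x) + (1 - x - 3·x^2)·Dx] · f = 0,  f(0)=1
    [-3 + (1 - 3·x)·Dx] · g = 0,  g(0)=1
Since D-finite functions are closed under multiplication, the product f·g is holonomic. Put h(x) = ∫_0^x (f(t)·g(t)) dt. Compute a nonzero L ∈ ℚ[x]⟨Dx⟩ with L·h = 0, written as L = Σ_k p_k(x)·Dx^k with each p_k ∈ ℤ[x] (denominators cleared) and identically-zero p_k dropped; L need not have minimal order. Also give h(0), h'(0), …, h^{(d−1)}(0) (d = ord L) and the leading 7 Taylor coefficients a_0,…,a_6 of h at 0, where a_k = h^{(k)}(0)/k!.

f: a_k = 1, 1, 4, 7, 19, 40, 97, …
g: a_k = 1, 3, 9, 27, 81, 243, 729, …
h₀=f·g: eliminate ⇒ L₀, order ≤ 1·1.
Integrate: L := L₀·Dx.
L = (-4 + 27·x^2)·Dx + (1 - 4·x + 9·x^3)·Dx^2  (order 2).
h: a_k = 0, 1, 2, 16/3, 55/4, 184/5, 296/3, …
ICs: h(0) = 0, h′(0) = 1.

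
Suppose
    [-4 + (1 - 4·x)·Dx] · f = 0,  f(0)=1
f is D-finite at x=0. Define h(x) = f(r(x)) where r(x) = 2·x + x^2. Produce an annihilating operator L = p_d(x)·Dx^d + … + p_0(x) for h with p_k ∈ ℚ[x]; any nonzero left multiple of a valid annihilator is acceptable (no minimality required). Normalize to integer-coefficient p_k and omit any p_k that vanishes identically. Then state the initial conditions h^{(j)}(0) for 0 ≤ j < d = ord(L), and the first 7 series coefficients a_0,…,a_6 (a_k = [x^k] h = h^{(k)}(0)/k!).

L = (8 + 8·x) + (-1 + 8·x + 4·x^2)·Dx  (order 1).
h: a_k = 1, 8, 68, 576, 4880, 41344, 350272, …
ICs: h(0) = 1.

f: a_k = 1, 4, 16, 64, 256, 1024, 4096, …
h₀=f(r): pull back L_f along r ⇒ L₀.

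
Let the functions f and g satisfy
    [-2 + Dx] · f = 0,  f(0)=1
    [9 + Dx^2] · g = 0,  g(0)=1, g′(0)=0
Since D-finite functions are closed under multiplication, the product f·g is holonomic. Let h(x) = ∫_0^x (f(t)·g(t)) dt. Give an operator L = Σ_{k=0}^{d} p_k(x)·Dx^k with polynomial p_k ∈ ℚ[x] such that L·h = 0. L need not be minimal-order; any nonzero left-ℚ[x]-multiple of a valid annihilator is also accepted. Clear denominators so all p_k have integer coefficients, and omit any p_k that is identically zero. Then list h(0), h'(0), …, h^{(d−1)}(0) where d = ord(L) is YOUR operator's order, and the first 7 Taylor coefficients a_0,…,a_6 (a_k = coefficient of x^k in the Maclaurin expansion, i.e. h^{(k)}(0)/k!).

f: a_k = 1, 2, 2, 4/3, 2/3, 4/15, 4/45, …
g: a_k = 1, 0, -9/2, 0, 27/8, 0, -81/80, …
Sym-product of L_f,L_g gives L₀ (≤ ord 2).
Integrate: L := L₀·Dx.
L = 13·Dx - 4·Dx^2 + Dx^3  (order 3).
h: a_k = 0, 1, 1, -5/6, -23/12, -119/120, 61/360, …
ICs: h(0) = 0, h′(0) = 1, h′′(0) = 2.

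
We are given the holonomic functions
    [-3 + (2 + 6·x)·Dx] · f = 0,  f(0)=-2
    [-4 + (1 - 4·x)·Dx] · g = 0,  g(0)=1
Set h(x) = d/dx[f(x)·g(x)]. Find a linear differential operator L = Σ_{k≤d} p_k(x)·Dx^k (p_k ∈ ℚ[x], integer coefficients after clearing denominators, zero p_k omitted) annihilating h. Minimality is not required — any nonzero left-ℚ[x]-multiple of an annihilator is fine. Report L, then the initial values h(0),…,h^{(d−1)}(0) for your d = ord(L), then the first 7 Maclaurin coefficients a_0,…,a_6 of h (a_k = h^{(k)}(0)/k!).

L = (167 + 792·x + 432·x^2) + (-22 - 2·x + 288·x^2 + 288·x^3)·Dx  (order 1).
h: a_k = -11, -167/2, -4089/8, -43211/16, -1736945/128, -16628745/256, -310908437/1024, …
ICs: h(0) = -11.

f: a_k = -2, -3, 9/4, -27/8, 405/64, -1701/128, 15309/512, …
g: a_k = 1, 4, 16, 64, 256, 1024, 4096, …
f·g: L₀ = L_f ⊗_s L_g, ord ≤ 1·1.
h₀' ⇒ L via d/dx closure of L₀.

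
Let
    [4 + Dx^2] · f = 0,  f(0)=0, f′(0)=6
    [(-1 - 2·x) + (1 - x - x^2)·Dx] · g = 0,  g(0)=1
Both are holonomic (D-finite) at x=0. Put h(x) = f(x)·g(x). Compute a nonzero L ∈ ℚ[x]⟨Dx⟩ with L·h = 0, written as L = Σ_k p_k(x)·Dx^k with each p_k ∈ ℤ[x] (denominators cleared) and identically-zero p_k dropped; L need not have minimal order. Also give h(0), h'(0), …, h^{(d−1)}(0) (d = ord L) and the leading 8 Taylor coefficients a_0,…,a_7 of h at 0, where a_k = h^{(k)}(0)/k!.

f: a_k = 0, 6, 0, -4, 0, 4/5, 0, -8/105, …
g: a_k = 1, 1, 2, 3, 5, 8, 13, 21, …
L₀ := L_f ⊗_s L_g (sym. prod.), ord ≤ 2.
L = (-2 + 4·x + 4·x^2) + (2 + 4·x)·Dx + (-1 + x + x^2)·Dx^2  (order 2).
h: a_k = 0, 6, 6, 8, 14, 114/5, 184/5, 1250/21, …
ICs: h(0) = 0, h′(0) = 6.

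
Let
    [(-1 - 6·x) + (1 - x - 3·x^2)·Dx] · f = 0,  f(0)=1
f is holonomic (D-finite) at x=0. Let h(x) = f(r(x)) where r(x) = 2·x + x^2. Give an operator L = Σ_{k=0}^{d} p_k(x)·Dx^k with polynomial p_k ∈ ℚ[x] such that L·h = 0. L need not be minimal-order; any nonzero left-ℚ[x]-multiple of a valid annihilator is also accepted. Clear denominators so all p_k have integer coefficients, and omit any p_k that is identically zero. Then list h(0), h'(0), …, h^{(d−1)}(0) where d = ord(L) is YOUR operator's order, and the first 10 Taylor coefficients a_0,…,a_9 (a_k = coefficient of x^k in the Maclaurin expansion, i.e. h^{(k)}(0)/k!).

f: a_k = 1, 1, 4, 7, 19, 40, 97, 217, 508, 1159, …
h₀=f(r): pull back L_f along r ⇒ L₀.
L = (2 + 26·x + 36·x^2 + 12·x^3) + (-1 + 2·x + 13·x^2 + 12·x^3 + 3·x^4)·Dx  (order 1).
h: a_k = 1, 2, 17, 72, 392, 1930, 9871, 49752, 252163, 1275344, …
ICs: h(0) = 1.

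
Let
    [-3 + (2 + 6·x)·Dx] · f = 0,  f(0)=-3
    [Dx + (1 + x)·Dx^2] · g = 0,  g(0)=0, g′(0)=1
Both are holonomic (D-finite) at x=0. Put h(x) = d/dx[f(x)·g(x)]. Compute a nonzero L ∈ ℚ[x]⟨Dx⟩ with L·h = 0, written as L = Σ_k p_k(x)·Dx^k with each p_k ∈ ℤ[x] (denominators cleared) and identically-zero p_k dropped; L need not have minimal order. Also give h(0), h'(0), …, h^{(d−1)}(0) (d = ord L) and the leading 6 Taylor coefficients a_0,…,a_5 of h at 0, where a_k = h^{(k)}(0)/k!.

f: a_k = -3, -9/2, 27/8, -81/16, 1215/128, -5103/256, …
g: a_k = 0, 1, -1/2, 1/3, -1/4, 1/5, …
Sym-product of L_f,L_g gives L₀ (≤ ord 2).
Derive L from L₀ (diff closure).
L = (3 + 126·x + 27·x^2) + (128 + 648·x + 864·x^2 + 216·x^3)·Dx + (28 + 208·x + 504·x^2 + 432·x^3 + 108·x^4)·Dx^2  (order 2).
h: a_k = -3, -6, 111/8, -30, 8751/128, -53013/320, …
ICs: h(0) = -3, h′(0) = -6.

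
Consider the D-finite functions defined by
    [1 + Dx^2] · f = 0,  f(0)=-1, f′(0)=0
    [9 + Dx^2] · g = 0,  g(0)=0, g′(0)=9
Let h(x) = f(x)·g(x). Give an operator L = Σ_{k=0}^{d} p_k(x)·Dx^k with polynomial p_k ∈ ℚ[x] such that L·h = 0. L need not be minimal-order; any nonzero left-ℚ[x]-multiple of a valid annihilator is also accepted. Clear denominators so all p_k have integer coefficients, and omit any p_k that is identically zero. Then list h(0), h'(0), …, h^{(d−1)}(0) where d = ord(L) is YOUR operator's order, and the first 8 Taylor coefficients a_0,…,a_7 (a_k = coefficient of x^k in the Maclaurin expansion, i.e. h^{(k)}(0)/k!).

L = 64 + 20·Dx^2 + Dx^4  (order 4).
h: a_k = 0, -9, 0, 18, 0, -66/5, 0, 172/35, …
ICs: h(0) = 0, h′(0) = -9, h′′(0) = 0, h′′′(0) = 108.

f: a_k = -1, 0, 1/2, 0, -1/24, 0, 1/720, 0, …
g: a_k = 0, 9, 0, -27/2, 0, 243/40, 0, -729/560, …
Sym-product of L_f,L_g gives L₀ (≤ ord 4).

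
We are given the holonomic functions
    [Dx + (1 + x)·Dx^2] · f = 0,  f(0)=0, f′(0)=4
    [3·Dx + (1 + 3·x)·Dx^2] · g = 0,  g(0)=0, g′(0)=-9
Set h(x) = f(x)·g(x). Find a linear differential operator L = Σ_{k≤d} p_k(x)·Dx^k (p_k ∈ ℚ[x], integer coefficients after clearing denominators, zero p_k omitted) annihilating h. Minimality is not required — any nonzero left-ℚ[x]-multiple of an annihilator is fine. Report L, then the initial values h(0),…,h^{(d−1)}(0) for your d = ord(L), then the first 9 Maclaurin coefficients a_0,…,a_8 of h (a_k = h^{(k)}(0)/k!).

f: a_k = 0, 4, -2, 4/3, -1, 4/5, -2/3, 4/7, -1/2, …
g: a_k = 0, -9, 27/2, -27, 243/4, -729/5, 729/2, -6561/7, 19683/8, …
L₀ := L_f ⊗_s L_g (sym. prod.), ord ≤ 4.
L = (30 + 72·x + 54·x^2)·Dx + (76 + 354·x + 540·x^2 + 270·x^3)·Dx^2 + (29 + 200·x + 486·x^2 + 504·x^3 + 189·x^4)·Dx^3 + (2 + 19·x + 68·x^2 + 114·x^3 + 90·x^4 + 27·x^5)·Dx^4  (order 4).
h: a_k = 0, 0, -36, 72, -147, 324, -3807/5, 9372/5, -133533/28, …
ICs: h(0) = 0, h′(0) = 0, h′′(0) = -72, h′′′(0) = 432.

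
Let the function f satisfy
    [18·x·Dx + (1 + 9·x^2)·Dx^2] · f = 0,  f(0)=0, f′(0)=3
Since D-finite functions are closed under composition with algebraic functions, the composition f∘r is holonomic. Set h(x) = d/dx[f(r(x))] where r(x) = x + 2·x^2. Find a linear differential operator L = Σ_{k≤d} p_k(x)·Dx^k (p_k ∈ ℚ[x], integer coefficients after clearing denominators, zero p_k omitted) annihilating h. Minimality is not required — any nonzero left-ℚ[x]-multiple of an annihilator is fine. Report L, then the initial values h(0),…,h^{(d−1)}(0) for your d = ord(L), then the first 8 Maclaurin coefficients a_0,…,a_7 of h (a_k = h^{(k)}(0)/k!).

f: a_k = 0, 3, 0, -9, 0, 243/5, 0, -2187/7, …
L₀ from L_f via x↦r, Dx↦r'^{-1}Dx.
h₀' ⇒ L via d/dx closure of L₀.
L = (-4 + 18·x + 144·x^2 + 432·x^3 + 432·x^4) + (1 + 4·x + 9·x^2 + 72·x^3 + 180·x^4 + 144·x^5)·Dx  (order 1).
h: a_k = 3, 12, -27, -216, -297, 2484, 11421, -3888, …
ICs: h(0) = 3.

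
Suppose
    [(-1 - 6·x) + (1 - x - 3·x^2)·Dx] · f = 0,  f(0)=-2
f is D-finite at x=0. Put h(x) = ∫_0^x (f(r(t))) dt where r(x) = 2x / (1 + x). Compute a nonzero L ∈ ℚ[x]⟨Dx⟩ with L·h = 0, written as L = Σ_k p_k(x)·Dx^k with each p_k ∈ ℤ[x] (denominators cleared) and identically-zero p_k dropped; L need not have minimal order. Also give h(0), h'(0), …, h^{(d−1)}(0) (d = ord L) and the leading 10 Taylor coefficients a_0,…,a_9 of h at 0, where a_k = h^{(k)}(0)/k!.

f: a_k = -2, -2, -8, -14, -38, -80, -194, -434, -1016, -2318, …
f∘r: x↦r, Dx↦Dx/r' in L_f ⇒ L₀.
h=∫₀ˣh₀: take L = L₀·Dx.
L = (2 + 26·x)·Dx + (-1 - x + 13·x^2 + 13·x^3)·Dx^2  (order 2).
h: a_k = 0, -2, -2, -28/3, -13, -364/5, -338/3, -676, -2197/2, -61516/9, …
ICs: h(0) = 0, h′(0) = -2.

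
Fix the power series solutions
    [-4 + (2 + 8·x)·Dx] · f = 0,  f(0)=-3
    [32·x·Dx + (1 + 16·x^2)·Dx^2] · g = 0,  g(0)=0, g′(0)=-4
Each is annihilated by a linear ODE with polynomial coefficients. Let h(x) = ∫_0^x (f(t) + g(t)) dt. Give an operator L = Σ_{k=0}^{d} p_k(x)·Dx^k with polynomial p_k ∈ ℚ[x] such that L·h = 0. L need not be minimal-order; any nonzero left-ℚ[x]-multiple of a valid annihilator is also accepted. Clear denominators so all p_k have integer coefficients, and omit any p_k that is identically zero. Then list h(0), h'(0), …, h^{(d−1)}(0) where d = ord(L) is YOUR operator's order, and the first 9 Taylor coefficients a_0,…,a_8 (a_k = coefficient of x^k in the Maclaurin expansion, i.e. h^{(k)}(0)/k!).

f: a_k = -3, -6, 6, -12, 30, -84, 252, -792, 2574, …
g: a_k = 0, -4, 0, 64/3, 0, -1024/5, 0, 16384/7, 0, …
Weyl lclm of L_f,L_g ⇒ L₀ (ord ≤ 3).
∫: right-multiply L₀ by Dx.
L = (-32 - 320·x + 1536·x^2 + 3072·x^3)·Dx^2 + (-22 - 128·x + 320·x^2 + 6144·x^3 + 10752·x^4)·Dx^3 + (-1 + 12·x + 96·x^2 + 384·x^3 + 1792·x^4 + 3072·x^5)·Dx^4  (order 4).
h: a_k = 0, -3, -5, 2, 7/3, 6, -722/15, 36, 1355/7, …
ICs: h(0) = 0, h′(0) = -3, h′′(0) = -10, h′′′(0) = 12.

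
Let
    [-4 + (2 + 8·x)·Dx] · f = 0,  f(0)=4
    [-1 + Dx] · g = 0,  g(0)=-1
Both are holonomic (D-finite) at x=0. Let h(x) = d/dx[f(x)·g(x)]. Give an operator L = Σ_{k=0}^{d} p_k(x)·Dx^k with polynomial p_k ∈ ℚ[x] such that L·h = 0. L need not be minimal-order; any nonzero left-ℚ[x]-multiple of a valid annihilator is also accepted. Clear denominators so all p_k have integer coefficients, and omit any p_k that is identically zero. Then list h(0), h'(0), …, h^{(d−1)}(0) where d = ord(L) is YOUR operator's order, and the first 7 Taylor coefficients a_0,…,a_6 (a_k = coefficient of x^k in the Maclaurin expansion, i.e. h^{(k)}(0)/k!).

L = (1 + 24·x + 16·x^2) + (-3 - 16·x - 16·x^2)·Dx  (order 1).
h: a_k = -12, -4, -38, 106, -2371/6, 43487/30, -323377/60, …
ICs: h(0) = -12.

f: a_k = 4, 8, -8, 16, -40, 112, -336, …
g: a_k = -1, -1, -1/2, -1/6, -1/24, -1/120, -1/720, …
Sym-product of L_f,L_g gives L₀ (≤ ord 1).
Derive L from L₀ (diff closure).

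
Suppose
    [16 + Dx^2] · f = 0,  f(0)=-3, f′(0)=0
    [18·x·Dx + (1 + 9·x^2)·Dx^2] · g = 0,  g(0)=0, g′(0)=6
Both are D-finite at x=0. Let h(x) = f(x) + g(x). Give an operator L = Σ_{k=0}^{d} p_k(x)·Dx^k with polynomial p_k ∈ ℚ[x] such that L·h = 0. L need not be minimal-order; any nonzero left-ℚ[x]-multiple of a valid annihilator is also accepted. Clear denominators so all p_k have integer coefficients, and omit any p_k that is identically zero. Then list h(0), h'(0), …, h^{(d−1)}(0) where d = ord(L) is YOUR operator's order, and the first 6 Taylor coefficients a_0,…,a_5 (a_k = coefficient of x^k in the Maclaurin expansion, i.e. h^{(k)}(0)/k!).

L = (-13248·x + 181440·x^3 + 186624·x^5)·Dx + (-16 + 6048·x^2 + 66096·x^4 + 93312·x^6)·Dx^2 + (-828·x + 11340·x^3 + 11664·x^5)·Dx^3 + (-1 + 378·x^2 + 4131·x^4 + 5832·x^6)·Dx^4  (order 4).
h: a_k = -3, 6, 24, -18, -32, 486/5, …
ICs: h(0) = -3, h′(0) = 6, h′′(0) = 48, h′′′(0) = -108.

f: a_k = -3, 0, 24, 0, -32, 0, …
g: a_k = 0, 6, 0, -18, 0, 486/5, …
Sum ⇒ L₀ = lclm(L_f,L_g) in ℚ(x)⟨Dx⟩.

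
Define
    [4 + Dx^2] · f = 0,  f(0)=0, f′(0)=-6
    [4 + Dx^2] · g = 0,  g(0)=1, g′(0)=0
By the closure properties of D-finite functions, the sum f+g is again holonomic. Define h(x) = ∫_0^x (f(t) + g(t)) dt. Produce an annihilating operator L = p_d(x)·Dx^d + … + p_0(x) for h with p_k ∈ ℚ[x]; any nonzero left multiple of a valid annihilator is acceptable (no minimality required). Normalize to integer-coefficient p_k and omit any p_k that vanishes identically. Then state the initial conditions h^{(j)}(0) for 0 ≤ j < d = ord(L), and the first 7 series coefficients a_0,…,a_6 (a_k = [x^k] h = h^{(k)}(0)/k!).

f: a_k = 0, -6, 0, 4, 0, -4/5, 0, …
g: a_k = 1, 0, -2, 0, 2/3, 0, -4/45, …
L₀ := lclm(L_f,L_g); ord L₀ ≤ 2+2.
Integrate: L := L₀·Dx.
L = 4·Dx + Dx^3  (order 3).
h: a_k = 0, 1, -3, -2/3, 1, 2/15, -2/15, …
ICs: h(0) = 0, h′(0) = 1, h′′(0) = -6.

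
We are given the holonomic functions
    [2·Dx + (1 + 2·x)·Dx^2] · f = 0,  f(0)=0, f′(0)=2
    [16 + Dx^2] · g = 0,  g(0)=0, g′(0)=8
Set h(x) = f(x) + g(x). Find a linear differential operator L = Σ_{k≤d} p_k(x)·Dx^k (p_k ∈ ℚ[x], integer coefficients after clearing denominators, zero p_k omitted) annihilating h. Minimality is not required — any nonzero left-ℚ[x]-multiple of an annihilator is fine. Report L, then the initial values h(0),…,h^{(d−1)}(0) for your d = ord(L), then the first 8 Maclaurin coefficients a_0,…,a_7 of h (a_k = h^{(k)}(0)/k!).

f: a_k = 0, 2, -2, 8/3, -4, 32/5, -32/3, 128/7, …
g: a_k = 0, 8, 0, -64/3, 0, 256/15, 0, -2048/315, …
Sum ⇒ L₀ = lclm(L_f,L_g) in ℚ(x)⟨Dx⟩.
L = (160 + 256·x + 256·x^2)·Dx + (48 + 224·x + 384·x^2 + 256·x^3)·Dx^2 + (10 + 16·x + 16·x^2)·Dx^3 + (3 + 14·x + 24·x^2 + 16·x^3)·Dx^4  (order 4).
h: a_k = 0, 10, -2, -56/3, -4, 352/15, -32/3, 3712/315, …
ICs: h(0) = 0, h′(0) = 10, h′′(0) = -4, h′′′(0) = -112.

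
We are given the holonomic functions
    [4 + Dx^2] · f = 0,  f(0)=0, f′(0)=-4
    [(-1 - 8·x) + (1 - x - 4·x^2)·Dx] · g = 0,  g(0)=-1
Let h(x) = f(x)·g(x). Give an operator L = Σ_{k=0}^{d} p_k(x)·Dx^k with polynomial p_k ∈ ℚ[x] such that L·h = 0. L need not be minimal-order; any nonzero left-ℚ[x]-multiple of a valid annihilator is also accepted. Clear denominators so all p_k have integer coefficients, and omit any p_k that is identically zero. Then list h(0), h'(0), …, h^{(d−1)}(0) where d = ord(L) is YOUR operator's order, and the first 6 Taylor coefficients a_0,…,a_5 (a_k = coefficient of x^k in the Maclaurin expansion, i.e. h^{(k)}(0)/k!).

L = (4 + 4·x + 16·x^2) + (2 + 16·x)·Dx + (-1 + x + 4·x^2)·Dx^2  (order 2).
h: a_k = 0, 4, 4, 52/3, 100/3, 516/5, …
ICs: h(0) = 0, h′(0) = 4.

f: a_k = 0, -4, 0, 8/3, 0, -8/15, …
g: a_k = -1, -1, -5, -9, -29, -65, …
Product ⇒ symmetric product L₀, ord ≤ 2.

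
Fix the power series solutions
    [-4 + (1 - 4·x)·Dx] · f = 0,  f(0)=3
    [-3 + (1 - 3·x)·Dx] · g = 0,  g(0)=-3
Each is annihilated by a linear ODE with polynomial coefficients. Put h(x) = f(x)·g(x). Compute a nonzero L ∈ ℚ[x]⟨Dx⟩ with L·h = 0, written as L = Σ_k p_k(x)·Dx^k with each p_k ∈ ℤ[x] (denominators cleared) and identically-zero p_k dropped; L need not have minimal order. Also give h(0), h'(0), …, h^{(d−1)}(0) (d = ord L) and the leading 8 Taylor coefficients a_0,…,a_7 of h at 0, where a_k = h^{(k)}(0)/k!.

f: a_k = 3, 12, 48, 192, 768, 3072, 12288, 49152, …
g: a_k = -3, -9, -27, -81, -243, -729, -2187, -6561, …
f·g: L₀ = L_f ⊗_s L_g, ord ≤ 1·1.
L = (-7 + 24·x) + (1 - 7·x + 12·x^2)·Dx  (order 1).
h: a_k = -9, -63, -333, -1575, -7029, -30303, -127773, -530775, …
ICs: h(0) = -9.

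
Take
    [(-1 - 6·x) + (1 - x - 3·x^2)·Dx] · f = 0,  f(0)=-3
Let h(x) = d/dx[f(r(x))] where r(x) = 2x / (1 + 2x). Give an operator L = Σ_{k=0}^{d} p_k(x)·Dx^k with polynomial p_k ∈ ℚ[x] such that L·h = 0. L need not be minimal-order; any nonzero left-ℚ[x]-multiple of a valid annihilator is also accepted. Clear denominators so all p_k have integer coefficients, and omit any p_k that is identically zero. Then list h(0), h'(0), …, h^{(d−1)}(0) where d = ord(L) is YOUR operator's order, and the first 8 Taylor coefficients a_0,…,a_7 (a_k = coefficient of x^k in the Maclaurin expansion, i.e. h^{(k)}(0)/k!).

L = (12 + 72·x + 576·x^2 + 672·x^3) + (-1 - 18·x - 48·x^2 + 136·x^3 + 336·x^4)·Dx  (order 1).
h: a_k = -6, -72, 0, -1728, 4320, -41472, 169344, -1050624, …
ICs: h(0) = -6.

f: a_k = -3, -3, -12, -21, -57, -120, -291, -651, …
Change of var in L_f (x↦r) gives L₀.
h=h₀': d/dx-closure on L₀ ⇒ L.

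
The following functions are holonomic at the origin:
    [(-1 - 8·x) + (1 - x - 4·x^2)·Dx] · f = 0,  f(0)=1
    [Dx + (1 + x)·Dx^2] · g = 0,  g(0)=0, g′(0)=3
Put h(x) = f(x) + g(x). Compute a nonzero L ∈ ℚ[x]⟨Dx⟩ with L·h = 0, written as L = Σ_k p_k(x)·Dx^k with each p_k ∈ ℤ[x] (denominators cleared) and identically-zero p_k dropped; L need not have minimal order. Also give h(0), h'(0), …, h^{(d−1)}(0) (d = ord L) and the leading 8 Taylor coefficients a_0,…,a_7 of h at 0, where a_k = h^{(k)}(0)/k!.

f: a_k = 1, 1, 5, 9, 29, 65, 181, 441, …
g: a_k = 0, 3, -3/2, 1, -3/4, 3/5, -1/2, 3/7, …
h₀=f+g: left-lcm gives L₀, ord ≤ 3.
L = (74 + 562·x + 1120·x^2 + 1728·x^3 + 768·x^4)·Dx + (52 + 576·x + 1636·x^2 + 3264·x^3 + 3488·x^4 + 1280·x^5)·Dx^2 + (-11 - 41·x - 53·x^2 + 185·x^3 + 704·x^4 + 752·x^5 + 256·x^6)·Dx^3  (order 3).
h: a_k = 1, 4, 7/2, 10, 113/4, 328/5, 361/2, 3090/7, …
ICs: h(0) = 1, h′(0) = 4, h′′(0) = 7.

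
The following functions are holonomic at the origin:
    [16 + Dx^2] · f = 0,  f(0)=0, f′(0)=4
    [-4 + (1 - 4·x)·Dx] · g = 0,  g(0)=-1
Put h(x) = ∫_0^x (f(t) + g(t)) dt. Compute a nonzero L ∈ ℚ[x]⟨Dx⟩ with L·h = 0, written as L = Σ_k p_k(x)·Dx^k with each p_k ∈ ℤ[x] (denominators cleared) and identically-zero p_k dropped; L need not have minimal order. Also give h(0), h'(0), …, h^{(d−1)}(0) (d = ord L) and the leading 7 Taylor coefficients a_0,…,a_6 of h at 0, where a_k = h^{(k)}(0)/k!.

f: a_k = 0, 4, 0, -32/3, 0, 128/15, 0, …
g: a_k = -1, -4, -16, -64, -256, -1024, -4096, …
L₀ := lclm(L_f,L_g); ord L₀ ≤ 2+1.
Integrate: L := L₀·Dx.
L = (-448 + 512·x - 1024·x^2)·Dx + (48 - 320·x + 768·x^2 - 1024·x^3)·Dx^2 + (-28 + 32·x - 64·x^2)·Dx^3 + (3 - 20·x + 48·x^2 - 64·x^3)·Dx^4  (order 4).
h: a_k = 0, -1, 0, -16/3, -56/3, -256/5, -7616/45, …
ICs: h(0) = 0, h′(0) = -1, h′′(0) = 0, h′′′(0) = -32.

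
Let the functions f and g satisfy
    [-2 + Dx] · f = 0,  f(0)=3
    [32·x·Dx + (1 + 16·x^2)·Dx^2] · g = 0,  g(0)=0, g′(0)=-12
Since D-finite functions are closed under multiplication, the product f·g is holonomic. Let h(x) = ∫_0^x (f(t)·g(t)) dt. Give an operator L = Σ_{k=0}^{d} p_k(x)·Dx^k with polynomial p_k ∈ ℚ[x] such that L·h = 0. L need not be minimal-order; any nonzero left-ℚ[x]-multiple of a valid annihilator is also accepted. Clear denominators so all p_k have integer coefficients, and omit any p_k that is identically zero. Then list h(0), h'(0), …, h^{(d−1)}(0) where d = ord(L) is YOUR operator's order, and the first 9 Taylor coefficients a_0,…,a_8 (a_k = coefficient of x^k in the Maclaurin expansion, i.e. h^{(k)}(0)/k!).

f: a_k = 3, 6, 6, 4, 2, 4/5, 4/15, 8/105, 2/105, …
g: a_k = 0, -12, 0, 64, 0, -3072/5, 0, 49152/7, 0, …
Sym-product of L_f,L_g gives L₀ (≤ ord 2).
Integrate: L := L₀·Dx.
L = (4 - 64·x + 64·x^2)·Dx + (-4 + 32·x - 64·x^2)·Dx^2 + (1 + 16·x^2)·Dx^3  (order 3).
h: a_k = 0, 0, -18, -24, 30, 336/5, -1236/5, -3440/7, 76578/35, …
ICs: h(0) = 0, h′(0) = 0, h′′(0) = -36.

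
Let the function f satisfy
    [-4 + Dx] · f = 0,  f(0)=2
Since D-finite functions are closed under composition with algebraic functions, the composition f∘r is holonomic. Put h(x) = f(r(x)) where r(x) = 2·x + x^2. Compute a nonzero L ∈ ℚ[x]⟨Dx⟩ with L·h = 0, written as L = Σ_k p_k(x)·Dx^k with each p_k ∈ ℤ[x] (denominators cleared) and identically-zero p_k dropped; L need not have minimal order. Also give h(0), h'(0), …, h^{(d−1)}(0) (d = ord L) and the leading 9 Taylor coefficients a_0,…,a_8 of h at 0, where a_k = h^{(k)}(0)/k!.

L = (-8 - 8·x) + Dx  (order 1).
h: a_k = 2, 16, 72, 704/3, 1840/3, 6784/5, 118208/45, 1434112/315, 753856/105, …
ICs: h(0) = 2.

f: a_k = 2, 8, 16, 64/3, 64/3, 256/15, 512/45, 2048/315, 1024/315, …
Change of var in L_f (x↦r) gives L₀.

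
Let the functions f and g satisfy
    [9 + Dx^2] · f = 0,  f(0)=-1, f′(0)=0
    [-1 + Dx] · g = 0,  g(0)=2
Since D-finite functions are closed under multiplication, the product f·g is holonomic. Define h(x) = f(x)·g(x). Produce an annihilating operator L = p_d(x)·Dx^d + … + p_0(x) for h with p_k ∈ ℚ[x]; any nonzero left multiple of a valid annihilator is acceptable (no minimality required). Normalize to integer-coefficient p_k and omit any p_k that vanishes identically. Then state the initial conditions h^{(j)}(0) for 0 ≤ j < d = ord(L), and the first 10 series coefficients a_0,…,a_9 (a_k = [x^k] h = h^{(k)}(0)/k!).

L = 10 - 2·Dx + Dx^2  (order 2).
h: a_k = -2, -2, 8, 26/3, -7/3, -79/15, -44/45, 307/315, 527/1260, -481/11340, …
ICs: h(0) = -2, h′(0) = -2.

f: a_k = -1, 0, 9/2, 0, -27/8, 0, 81/80, 0, -729/4480, 0, …
g: a_k = 2, 2, 1, 1/3, 1/12, 1/60, 1/360, 1/2520, 1/20160, 1/181440, …
f·g: L₀ = L_f ⊗_s L_g, ord ≤ 2·1.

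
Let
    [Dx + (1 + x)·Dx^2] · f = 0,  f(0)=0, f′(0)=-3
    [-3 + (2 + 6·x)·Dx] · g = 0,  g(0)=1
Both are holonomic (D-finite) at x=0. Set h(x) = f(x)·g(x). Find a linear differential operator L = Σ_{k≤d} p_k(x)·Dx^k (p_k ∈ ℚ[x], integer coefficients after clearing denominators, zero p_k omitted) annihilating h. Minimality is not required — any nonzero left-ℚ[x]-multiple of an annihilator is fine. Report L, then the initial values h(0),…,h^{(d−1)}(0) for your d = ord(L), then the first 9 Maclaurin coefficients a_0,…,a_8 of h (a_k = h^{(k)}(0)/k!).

f: a_k = 0, -3, 3/2, -1, 3/4, -3/5, 1/2, -3/7, 3/8, …
g: a_k = 1, 3/2, -9/8, 27/16, -405/128, 1701/256, -15309/1024, 72171/2048, -2814669/32768, …
L₀ := L_f ⊗_s L_g (sym. prod.), ord ≤ 2.
L = (21 + 9·x) + (-8 - 24·x)·Dx + (4 + 28·x + 60·x^2 + 36·x^3)·Dx^2  (order 2).
h: a_k = 0, -3, -3, 37/8, -15/2, 8751/640, -17671/640, 2159127/35840, -2490969/17920, …
ICs: h(0) = 0, h′(0) = -3.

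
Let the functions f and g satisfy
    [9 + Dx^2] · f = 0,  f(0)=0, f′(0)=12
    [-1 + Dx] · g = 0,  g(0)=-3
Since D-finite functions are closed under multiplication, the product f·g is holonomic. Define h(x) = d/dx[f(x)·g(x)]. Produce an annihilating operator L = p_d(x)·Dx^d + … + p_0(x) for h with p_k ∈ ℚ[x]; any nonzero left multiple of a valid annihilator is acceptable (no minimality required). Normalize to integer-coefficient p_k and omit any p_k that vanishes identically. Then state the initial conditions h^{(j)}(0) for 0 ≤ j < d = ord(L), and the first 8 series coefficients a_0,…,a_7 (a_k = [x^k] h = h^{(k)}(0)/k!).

L = 10 - 2·Dx + Dx^2  (order 2).
h: a_k = -36, -72, 108, 192, 6, -468/5, -166/5, 64/5, …
ICs: h(0) = -36, h′(0) = -72.

f: a_k = 0, 12, 0, -18, 0, 81/10, 0, -243/140, …
g: a_k = -3, -3, -3/2, -1/2, -1/8, -1/40, -1/240, -1/1680, …
f·g: L₀ = L_f ⊗_s L_g, ord ≤ 2·1.
Derive L from L₀ (diff closure).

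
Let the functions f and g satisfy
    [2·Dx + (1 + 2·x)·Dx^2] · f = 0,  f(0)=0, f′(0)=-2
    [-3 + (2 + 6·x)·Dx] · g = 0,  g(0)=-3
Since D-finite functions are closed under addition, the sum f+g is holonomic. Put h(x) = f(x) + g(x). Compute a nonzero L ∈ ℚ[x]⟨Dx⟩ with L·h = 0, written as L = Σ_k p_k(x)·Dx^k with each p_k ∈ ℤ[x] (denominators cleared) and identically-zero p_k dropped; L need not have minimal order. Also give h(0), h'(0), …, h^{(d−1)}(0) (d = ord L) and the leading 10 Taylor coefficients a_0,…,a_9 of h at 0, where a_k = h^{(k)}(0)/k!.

L = (-6 + 36·x)·Dx + (5 + 84·x + 180·x^2)·Dx^2 + (2 + 22·x + 72·x^2 + 72·x^3)·Dx^3  (order 3).
h: a_k = -3, -13/2, 43/8, -371/48, 1727/128, -33707/1280, 170549/3072, -1777735/14336, 9492583/32768, -413534747/589824, …
ICs: h(0) = -3, h′(0) = -13/2, h′′(0) = 43/4.

f: a_k = 0, -2, 2, -8/3, 4, -32/5, 32/3, -128/7, 32, -512/9, …
g: a_k = -3, -9/2, 27/8, -81/16, 1215/128, -5103/256, 45927/1024, -216513/2048, 8444007/32768, -42220035/65536, …
L₀ := lclm(L_f,L_g); ord L₀ ≤ 2+1.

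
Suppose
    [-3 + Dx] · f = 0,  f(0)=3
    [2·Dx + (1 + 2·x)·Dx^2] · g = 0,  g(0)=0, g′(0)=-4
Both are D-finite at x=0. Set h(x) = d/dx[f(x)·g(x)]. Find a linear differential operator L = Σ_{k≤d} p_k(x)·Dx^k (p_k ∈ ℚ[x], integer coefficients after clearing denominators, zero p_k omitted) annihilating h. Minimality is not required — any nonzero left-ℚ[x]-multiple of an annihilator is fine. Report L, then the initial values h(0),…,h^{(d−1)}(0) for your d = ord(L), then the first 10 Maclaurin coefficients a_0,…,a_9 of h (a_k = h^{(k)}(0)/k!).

f: a_k = 3, 9, 27/2, 27/2, 81/8, 243/40, 243/80, 729/560, 2187/4480, 729/4480, …
g: a_k = 0, -4, 4, -16/3, 8, -64/5, 64/3, -256/7, 64, -1024/9, …
f·g: L₀ = L_f ⊗_s L_g, ord ≤ 1·2.
Derive L from L₀ (diff closure).
L = (15 + 36·x + 108·x^2) + (-8 - 36·x - 72·x^2)·Dx + (1 + 8·x + 12·x^2)·Dx^2  (order 2).
h: a_k = -12, -48, -102, -96, -249/2, 6, -3411/20, 1344/5, -655131/1120, 329237/280, …
ICs: h(0) = -12, h′(0) = -48.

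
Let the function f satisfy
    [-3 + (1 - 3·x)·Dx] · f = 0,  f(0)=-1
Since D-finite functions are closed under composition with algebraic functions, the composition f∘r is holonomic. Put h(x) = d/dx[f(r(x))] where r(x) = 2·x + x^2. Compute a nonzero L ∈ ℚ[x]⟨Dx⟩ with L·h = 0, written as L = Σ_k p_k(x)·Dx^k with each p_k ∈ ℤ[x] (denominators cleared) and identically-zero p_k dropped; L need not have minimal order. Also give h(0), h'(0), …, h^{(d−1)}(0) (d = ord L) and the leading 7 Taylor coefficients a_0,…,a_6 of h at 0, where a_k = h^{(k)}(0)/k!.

f: a_k = -1, -3, -9, -27, -81, -243, -729, …
Substitute x→r, Dx→(1/r')Dx; clear ⇒ L₀.
Differentiate: ansatz ord ≤ ord L₀ ⇒ L.
L = (13 + 18·x + 9·x^2) + (-1 + 5·x + 9·x^2 + 3·x^3)·Dx  (order 1).
h: a_k = -6, -78, -756, -6516, -52650, -408402, -3079944, …
ICs: h(0) = -6.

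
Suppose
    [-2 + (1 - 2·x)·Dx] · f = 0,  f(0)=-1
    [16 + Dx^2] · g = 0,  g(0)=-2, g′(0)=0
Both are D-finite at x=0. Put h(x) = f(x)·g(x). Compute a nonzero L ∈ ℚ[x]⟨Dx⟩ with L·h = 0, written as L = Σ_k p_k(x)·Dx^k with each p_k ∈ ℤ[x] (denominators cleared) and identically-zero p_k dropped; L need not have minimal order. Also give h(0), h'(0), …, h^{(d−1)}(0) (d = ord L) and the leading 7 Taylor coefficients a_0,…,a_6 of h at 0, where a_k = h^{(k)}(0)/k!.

f: a_k = -1, -2, -4, -8, -16, -32, -64, …
g: a_k = -2, 0, 16, 0, -64/3, 0, 512/45, …
f·g: L₀ = L_f ⊗_s L_g, ord ≤ 1·2.
L = (-16 + 32·x) + 4·Dx + (-1 + 2·x)·Dx^2  (order 2).
h: a_k = 2, 4, -8, -16, -32/3, -64/3, -2432/45, …
ICs: h(0) = 2, h′(0) = 4.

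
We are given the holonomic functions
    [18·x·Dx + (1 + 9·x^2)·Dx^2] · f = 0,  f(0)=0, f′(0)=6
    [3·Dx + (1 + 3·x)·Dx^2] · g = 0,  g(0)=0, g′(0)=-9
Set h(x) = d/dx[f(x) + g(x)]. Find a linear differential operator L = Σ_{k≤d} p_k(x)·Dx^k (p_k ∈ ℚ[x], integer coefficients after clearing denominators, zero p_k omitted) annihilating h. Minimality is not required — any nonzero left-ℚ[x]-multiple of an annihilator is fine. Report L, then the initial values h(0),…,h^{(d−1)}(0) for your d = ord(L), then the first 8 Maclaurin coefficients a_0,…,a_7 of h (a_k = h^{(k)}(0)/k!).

f: a_k = 0, 6, 0, -18, 0, 486/5, 0, -4374/7, …
g: a_k = 0, -9, 27/2, -27, 243/4, -729/5, 729/2, -6561/7, …
Weyl lclm of L_f,L_g ⇒ L₀ (ord ≤ 4).
Derive L from L₀ (diff closure).
L = (-18 - 162·x + 486·x^2 + 486·x^3) + (-12 - 36·x + 972·x^3 + 972·x^4)·Dx + (-1 + 3·x + 18·x^2 + 54·x^3 + 243·x^4 + 243·x^5)·Dx^2  (order 2).
h: a_k = -3, 27, -135, 243, -243, 2187, -10935, 19683, …
ICs: h(0) = -3, h′(0) = 27.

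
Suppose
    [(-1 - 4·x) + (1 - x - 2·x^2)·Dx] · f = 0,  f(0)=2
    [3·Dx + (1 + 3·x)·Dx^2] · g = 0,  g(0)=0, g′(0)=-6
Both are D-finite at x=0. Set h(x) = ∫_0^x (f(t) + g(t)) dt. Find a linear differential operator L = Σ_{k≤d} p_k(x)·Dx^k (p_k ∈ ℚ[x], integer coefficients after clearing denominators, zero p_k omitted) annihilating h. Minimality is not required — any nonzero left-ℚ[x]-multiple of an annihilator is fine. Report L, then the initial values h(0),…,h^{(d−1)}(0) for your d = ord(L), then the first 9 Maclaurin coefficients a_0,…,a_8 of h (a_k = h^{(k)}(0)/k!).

f: a_k = 2, 2, 6, 10, 22, 42, 86, 170, 342, …
g: a_k = 0, -6, 9, -18, 81/2, -486/5, 243, -4374/7, 6561/4, …
Sum ⇒ L₀ = lclm(L_f,L_g) in ℚ(x)⟨Dx⟩.
h=∫h₀ ⇒ L = L₀·Dx.
L = (66 + 270·x + 576·x^2 + 336·x^3 + 288·x^4)·Dx^2 + (4 + 96·x + 492·x^2 + 832·x^3 + 696·x^4 + 480·x^5)·Dx^3 + (-3 - 19·x - 25·x^2 + 39·x^3 + 116·x^4 + 164·x^5 + 96·x^6)·Dx^4  (order 4).
h: a_k = 0, 2, -2, 5, -2, 25/2, -46/5, 47, -398/7, …
ICs: h(0) = 0, h′(0) = 2, h′′(0) = -4, h′′′(0) = 30.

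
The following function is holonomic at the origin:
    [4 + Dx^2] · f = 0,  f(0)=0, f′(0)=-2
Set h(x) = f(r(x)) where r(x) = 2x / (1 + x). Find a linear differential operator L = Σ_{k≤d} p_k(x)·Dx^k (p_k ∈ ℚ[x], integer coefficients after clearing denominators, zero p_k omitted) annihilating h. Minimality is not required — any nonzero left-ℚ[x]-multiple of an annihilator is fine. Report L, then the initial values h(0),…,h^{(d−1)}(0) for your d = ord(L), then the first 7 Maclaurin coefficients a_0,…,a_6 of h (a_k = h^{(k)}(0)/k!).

L = 16 + (2 + 6·x + 6·x^2 + 2·x^3)·Dx + (1 + 4·x + 6·x^2 + 4·x^3 + x^4)·Dx^2  (order 2).
h: a_k = 0, -4, 4, 20/3, -28, 772/15, -60, …
ICs: h(0) = 0, h′(0) = -4.

f: a_k = 0, -2, 0, 4/3, 0, -4/15, 0, …
Change of var in L_f (x↦r) gives L₀.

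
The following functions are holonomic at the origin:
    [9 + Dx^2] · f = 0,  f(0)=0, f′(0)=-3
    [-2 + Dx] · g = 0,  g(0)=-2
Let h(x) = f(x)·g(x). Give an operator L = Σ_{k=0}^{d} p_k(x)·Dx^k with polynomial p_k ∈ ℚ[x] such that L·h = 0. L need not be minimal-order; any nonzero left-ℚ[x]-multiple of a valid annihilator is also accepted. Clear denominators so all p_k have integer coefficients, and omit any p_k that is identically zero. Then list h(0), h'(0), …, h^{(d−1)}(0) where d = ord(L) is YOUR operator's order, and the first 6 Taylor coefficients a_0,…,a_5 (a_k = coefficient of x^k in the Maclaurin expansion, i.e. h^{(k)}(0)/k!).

f: a_k = 0, -3, 0, 9/2, 0, -81/40, …
g: a_k = -2, -4, -4, -8/3, -4/3, -8/15, …
Product ⇒ symmetric product L₀, ord ≤ 2.
L = 13 - 4·Dx + Dx^2  (order 2).
h: a_k = 0, 6, 12, 3, -10, -199/20, …
ICs: h(0) = 0, h′(0) = 6.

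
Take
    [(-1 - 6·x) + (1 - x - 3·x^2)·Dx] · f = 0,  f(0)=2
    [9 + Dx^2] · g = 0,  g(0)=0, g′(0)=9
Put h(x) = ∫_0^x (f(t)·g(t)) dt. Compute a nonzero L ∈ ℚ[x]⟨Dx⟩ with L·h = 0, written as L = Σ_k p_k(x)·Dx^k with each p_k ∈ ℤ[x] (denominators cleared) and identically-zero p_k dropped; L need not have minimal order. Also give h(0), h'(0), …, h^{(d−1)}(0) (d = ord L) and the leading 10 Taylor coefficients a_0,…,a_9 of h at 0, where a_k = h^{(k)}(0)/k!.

L = (-3 + 9·x + 27·x^2)·Dx + (2 + 12·x)·Dx^2 + (-1 + x + 3·x^2)·Dx^3  (order 3).
h: a_k = 0, 0, 9, 6, 45/4, 99/5, 1641/40, 10863/140, 358119/2240, 18097/56, …
ICs: h(0) = 0, h′(0) = 0, h′′(0) = 18.

f: a_k = 2, 2, 8, 14, 38, 80, 194, 434, 1016, 2318, …
g: a_k = 0, 9, 0, -27/2, 0, 243/40, 0, -729/560, 0, 729/4480, …
L₀ := L_f ⊗_s L_g (sym. prod.), ord ≤ 2.
Integrate: L := L₀·Dx.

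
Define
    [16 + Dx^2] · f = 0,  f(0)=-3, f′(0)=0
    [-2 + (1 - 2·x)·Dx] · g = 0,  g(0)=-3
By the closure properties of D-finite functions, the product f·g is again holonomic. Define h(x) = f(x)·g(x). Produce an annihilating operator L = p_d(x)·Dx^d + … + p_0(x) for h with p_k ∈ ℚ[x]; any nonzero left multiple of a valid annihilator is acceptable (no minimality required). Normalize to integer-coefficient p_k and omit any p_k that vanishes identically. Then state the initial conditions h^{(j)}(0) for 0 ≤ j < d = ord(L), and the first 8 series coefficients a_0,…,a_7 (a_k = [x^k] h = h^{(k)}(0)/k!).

L = (-16 + 32·x) + 4·Dx + (-1 + 2·x)·Dx^2  (order 2).
h: a_k = 9, 18, -36, -72, -48, -96, -1216/5, -2432/5, …
ICs: h(0) = 9, h′(0) = 18.

f: a_k = -3, 0, 24, 0, -32, 0, 256/15, 0, …
g: a_k = -3, -6, -12, -24, -48, -96, -192, -384, …
L₀ := L_f ⊗_s L_g (sym. prod.), ord ≤ 2.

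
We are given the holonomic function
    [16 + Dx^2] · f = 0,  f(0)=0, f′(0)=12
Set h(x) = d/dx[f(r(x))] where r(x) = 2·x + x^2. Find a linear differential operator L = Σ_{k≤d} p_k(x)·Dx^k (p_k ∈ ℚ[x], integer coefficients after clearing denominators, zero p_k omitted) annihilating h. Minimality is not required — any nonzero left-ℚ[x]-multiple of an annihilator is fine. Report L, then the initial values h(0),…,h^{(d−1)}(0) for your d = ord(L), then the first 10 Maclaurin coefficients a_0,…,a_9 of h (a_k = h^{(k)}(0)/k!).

f: a_k = 0, 12, 0, -32, 0, 128/5, 0, -1024/105, 0, 2048/945, …
L₀ from L_f via x↦r, Dx↦r'^{-1}Dx.
Differentiate: ansatz ord ≤ ord L₀ ⇒ L.
L = (67 + 256·x + 384·x^2 + 256·x^3 + 64·x^4) + (-3 - 3·x)·Dx + (1 + 2·x + x^2)·Dx^2  (order 2).
h: a_k = 24, 24, -768, -1536, 3136, 12096, 83968/15, -401408/15, -4902656/105, -30976/7, …
ICs: h(0) = 24, h′(0) = 24.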